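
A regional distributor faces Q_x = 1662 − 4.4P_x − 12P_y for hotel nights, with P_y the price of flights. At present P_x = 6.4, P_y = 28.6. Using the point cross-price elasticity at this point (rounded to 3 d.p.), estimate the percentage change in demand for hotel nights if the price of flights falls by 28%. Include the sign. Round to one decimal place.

7.4%

At P_x = 6.4, P_y = 28.6: Q_x = 1290.64.
∂Q_x/∂P_y = -12.
ε = (∂Q_x/∂P_y)(P_y/Q_x) = -12.0000 × 28.6/1290.64 ≈ -0.266.
%ΔQ_x ≈ ε × %ΔP_y = -0.266 × (-28%) = 7.4%.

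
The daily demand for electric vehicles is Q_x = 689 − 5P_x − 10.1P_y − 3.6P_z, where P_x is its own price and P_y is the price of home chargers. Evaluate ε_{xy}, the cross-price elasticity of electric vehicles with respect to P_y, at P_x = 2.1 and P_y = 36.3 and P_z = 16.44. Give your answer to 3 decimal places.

-1.451

At P_x = 2.1 and P_y = 36.3 and P_z = 16.44: Q_x = 252.686.
∂Q_x/∂P_y = -10.1.
ε = (∂Q_x/∂P_y)(P_y/Q_x) = -10.1 × (36.3/252.686) ≈ -1.451.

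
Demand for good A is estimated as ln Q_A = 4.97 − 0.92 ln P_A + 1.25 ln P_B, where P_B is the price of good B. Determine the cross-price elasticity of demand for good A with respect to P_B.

1.25

In a log-linear (constant-elasticity) demand function, the coefficient on ln P_B is the cross-price elasticity.
ε = 1.25. Positive, so good A and good B are substitutes.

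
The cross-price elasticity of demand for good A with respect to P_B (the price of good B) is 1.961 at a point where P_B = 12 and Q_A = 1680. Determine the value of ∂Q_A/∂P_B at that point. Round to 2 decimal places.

ε = (∂Q_A/∂P_B)·(P_B/Q_A) ⇒ ∂Q_A/∂P_B = ε·Q_A/P_B = 1.961 × 1680/12 ≈ 274.54.

274.54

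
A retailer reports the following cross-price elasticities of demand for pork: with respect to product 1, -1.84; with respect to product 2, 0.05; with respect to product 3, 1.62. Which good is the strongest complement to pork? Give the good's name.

product 1

Complements have ε < 0. The most negative value is -1.84 (product 1).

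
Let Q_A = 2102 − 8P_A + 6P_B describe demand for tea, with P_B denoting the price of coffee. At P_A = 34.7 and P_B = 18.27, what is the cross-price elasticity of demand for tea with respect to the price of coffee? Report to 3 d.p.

0.057

At P_A = 34.7 and P_B = 18.27: Q_A = 1934.02.
∂Q_A/∂P_B = 6.
ε = (∂Q_A/∂P_B)(P_B/Q_A) = 6 × (18.27/1934.02) ≈ 0.057.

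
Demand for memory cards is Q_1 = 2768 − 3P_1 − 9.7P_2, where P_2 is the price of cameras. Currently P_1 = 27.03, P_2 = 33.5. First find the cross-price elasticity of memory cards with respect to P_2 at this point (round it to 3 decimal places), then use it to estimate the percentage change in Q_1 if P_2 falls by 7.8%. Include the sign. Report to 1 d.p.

1.1%

At P_1 = 27.03, P_2 = 33.5: Q_1 = 2361.96.
∂Q_1/∂P_2 = -9.7.
ε = (∂Q_1/∂P_2)(P_2/Q_1) = -9.7000 × 33.5/2361.96 ≈ -0.138.
%ΔQ_1 ≈ ε × %ΔP_2 = -0.138 × (-7.8%) = 1.1%.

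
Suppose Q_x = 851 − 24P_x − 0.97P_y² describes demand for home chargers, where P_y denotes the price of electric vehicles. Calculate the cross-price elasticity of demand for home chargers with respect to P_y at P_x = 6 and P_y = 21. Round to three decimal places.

-3.064

At P_x = 6 and P_y = 21: Q_x = 279.23.
∂Q_x/∂P_y = -1.94P_y = -1.94(21) = -40.7400.
ε = (∂Q_x/∂P_y)(P_y/Q_x) = -40.7400 × (21/279.23) ≈ -3.064.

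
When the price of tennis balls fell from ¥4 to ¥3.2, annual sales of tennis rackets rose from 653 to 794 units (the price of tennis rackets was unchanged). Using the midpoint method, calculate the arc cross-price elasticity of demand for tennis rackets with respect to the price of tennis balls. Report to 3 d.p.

ΔQ_A = 794 − 653 = 141; ΔP_B = 3.2 − 4 = -0.8.
Midpoints: Q̄_A = 723.5, P̄_B = 3.60.
ε = (ΔQ_A/Q̄_A)/(ΔP_B/P̄_B) = (141/723.5)/(-0.8/3.60) ≈ -0.877.

-0.877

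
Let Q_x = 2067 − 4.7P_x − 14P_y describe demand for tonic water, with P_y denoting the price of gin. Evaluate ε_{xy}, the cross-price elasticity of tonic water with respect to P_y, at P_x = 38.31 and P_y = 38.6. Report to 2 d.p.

-0.40

At P_x = 38.31 and P_y = 38.6: Q_x = 1346.543.
∂Q_x/∂P_y = -14.
ε = (∂Q_x/∂P_y)(P_y/Q_x) = -14 × (38.6/1346.543) ≈ -0.40.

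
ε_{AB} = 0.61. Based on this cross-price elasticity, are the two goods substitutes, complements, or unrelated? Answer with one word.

ε = 0.61 > 0, so a higher price of good B raises demand for good A: substitutes.

substitutes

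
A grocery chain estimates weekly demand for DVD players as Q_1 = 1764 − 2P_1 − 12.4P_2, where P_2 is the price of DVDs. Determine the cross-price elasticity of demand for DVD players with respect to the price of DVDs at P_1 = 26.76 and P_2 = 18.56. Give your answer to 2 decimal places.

At P_1 = 26.76 and P_2 = 18.56: Q_1 = 1480.336.
∂Q_1/∂P_2 = -12.4.
ε = (∂Q_1/∂P_2)(P_2/Q_1) = -12.4 × (18.56/1480.336) ≈ -0.16.

-0.16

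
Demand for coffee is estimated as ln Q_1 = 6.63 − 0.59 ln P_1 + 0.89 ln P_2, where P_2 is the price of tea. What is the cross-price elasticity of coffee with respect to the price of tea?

0.89

In a log-linear (constant-elasticity) demand function, the coefficient on ln P_2 is the cross-price elasticity.
ε = 0.89. Positive, so coffee and tea are substitutes.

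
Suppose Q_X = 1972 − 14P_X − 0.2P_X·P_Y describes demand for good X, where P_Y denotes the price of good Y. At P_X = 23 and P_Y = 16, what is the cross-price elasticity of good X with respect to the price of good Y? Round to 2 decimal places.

-0.05

At P_X = 23 and P_Y = 16: Q_X = 1576.4.
∂Q_X/∂P_Y = -0.2P_X = -0.2(23) = -4.6000.
ε = (∂Q_X/∂P_Y)(P_Y/Q_X) = -4.6000 × (16/1576.4) ≈ -0.05.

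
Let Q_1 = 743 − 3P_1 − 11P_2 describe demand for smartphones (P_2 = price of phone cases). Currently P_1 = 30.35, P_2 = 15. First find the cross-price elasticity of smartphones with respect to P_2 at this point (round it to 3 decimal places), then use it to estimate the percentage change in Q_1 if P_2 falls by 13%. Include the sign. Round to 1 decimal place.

At P_1 = 30.35, P_2 = 15: Q_1 = 486.95.
∂Q_1/∂P_2 = -11.
ε = (∂Q_1/∂P_2)(P_2/Q_1) = -11.0000 × 15/486.95 ≈ -0.339.
%ΔQ_1 ≈ ε × %ΔP_2 = -0.339 × (-13%) = 4.4%.

4.4%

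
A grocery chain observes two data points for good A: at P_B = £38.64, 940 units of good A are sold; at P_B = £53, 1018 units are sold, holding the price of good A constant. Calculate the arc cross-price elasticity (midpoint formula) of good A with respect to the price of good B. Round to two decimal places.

0.25

ΔQ_A = 1018 − 940 = 78; ΔP_B = 53 − 38.64 = 14.36.
Midpoints: Q̄_A = 979.0, P̄_B = 45.82.
ε = (ΔQ_A/Q̄_A)/(ΔP_B/P̄_B) = (78/979.0)/(14.36/45.82) ≈ 0.25.
ε > 0: good A and good B are substitutes.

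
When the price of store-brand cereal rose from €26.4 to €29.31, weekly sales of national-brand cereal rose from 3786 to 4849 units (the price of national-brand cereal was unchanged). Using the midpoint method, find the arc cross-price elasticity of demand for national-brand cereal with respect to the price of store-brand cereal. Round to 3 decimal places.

2.357

ΔQ_A = 4849 − 3786 = 1063; ΔP_B = 29.31 − 26.4 = 2.91.
Midpoints: Q̄_A = 4317.5, P̄_B = 27.85.
ε = (ΔQ_A/Q̄_A)/(ΔP_B/P̄_B) = (1063/4317.5)/(2.91/27.85) ≈ 2.357.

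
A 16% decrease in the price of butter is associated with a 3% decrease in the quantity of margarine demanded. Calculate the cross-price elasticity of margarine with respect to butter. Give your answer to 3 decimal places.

ε = (%ΔQ of margarine) / (%ΔP of butter) = (-3%) / (-16%) ≈ 0.188.

0.188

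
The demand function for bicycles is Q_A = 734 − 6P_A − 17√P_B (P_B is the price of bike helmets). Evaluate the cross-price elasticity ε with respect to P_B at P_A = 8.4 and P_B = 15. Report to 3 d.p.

At P_A = 8.4 and P_B = 15: Q_A = 617.759.
∂Q_A/∂P_B = -17/(2√P_B) = -17/(2√15) = -2.1947.
ε = (∂Q_A/∂P_B)(P_B/Q_A) = -2.1947 × (15/617.759) ≈ -0.053.

-0.053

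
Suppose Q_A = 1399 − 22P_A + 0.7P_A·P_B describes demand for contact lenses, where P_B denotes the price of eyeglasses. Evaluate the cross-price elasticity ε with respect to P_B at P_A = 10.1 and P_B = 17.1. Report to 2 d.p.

At P_A = 10.1 and P_B = 17.1: Q_A = 1297.697.
∂Q_A/∂P_B = 0.7P_A = 0.7(10.1) = 7.0700.
ε = (∂Q_A/∂P_B)(P_B/Q_A) = 7.0700 × (17.1/1297.697) ≈ 0.09.

0.09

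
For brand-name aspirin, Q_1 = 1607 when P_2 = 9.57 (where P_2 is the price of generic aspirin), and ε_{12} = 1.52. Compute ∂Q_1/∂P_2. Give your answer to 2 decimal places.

ε = (∂Q_1/∂P_2)·(P_2/Q_1) ⇒ ∂Q_1/∂P_2 = ε·Q_1/P_2 = 1.52 × 1607/9.57 ≈ 255.24.

255.24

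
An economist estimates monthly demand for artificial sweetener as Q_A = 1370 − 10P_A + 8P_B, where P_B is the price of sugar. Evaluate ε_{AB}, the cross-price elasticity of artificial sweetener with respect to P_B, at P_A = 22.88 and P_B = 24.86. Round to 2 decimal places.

0.15

At P_A = 22.88 and P_B = 24.86: Q_A = 1340.08.
∂Q_A/∂P_B = 8.
ε = (∂Q_A/∂P_B)(P_B/Q_A) = 8 × (24.86/1340.08) ≈ 0.15.
Since ε > 0, artificial sweetener and sugar are substitutes.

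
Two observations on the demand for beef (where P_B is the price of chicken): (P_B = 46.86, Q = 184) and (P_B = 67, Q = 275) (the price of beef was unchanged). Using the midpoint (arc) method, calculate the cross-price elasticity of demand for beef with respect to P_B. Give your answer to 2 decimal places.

1.12

ΔQ_A = 275 − 184 = 91; ΔP_B = 67 − 46.86 = 20.14.
Midpoints: Q̄_A = 229.5, P̄_B = 56.93.
ε = (ΔQ_A/Q̄_A)/(ΔP_B/P̄_B) = (91/229.5)/(20.14/56.93) ≈ 1.12.
ε > 0: beef and chicken are substitutes.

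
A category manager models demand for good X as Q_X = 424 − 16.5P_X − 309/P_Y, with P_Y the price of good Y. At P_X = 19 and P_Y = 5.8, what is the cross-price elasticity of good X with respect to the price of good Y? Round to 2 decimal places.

At P_X = 19 and P_Y = 5.8: Q_X = 57.224.
∂Q_X/∂P_Y = 309/P_Y² = 9.1855.
ε = (∂Q_X/∂P_Y)(P_Y/Q_X) = 9.1855 × (5.8/57.224) ≈ 0.93.

0.93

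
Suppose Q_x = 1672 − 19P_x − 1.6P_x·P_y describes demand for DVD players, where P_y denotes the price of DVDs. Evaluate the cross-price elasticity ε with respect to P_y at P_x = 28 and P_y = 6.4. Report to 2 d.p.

-0.34

At P_x = 28 and P_y = 6.4: Q_x = 853.28.
∂Q_x/∂P_y = -1.6P_x = -1.6(28) = -44.8000.
ε = (∂Q_x/∂P_y)(P_y/Q_x) = -44.8000 × (6.4/853.28) ≈ -0.34.
ε < 0: complements.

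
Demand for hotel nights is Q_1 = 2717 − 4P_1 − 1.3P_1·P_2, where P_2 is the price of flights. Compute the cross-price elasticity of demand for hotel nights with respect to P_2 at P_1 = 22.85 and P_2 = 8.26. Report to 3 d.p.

At P_1 = 22.85 and P_2 = 8.26: Q_1 = 2380.237.
∂Q_1/∂P_2 = -1.3P_1 = -1.3(22.85) = -29.7050.
ε = (∂Q_1/∂P_2)(P_2/Q_1) = -29.7050 × (8.26/2380.237) ≈ -0.103.

-0.103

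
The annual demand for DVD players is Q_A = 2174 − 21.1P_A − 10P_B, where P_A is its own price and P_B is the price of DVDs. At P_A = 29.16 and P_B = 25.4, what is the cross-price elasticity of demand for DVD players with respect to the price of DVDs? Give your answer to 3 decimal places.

At P_A = 29.16 and P_B = 25.4: Q_A = 1304.724.
∂Q_A/∂P_B = -10.
ε = (∂Q_A/∂P_B)(P_B/Q_A) = -10 × (25.4/1304.724) ≈ -0.195.
Since ε < 0, DVD players and DVDs are complements.

-0.195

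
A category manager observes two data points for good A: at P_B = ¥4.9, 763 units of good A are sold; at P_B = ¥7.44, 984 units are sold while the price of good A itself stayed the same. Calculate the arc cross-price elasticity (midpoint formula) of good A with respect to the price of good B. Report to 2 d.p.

ΔQ_A = 984 − 763 = 221; ΔP_B = 7.44 − 4.9 = 2.54.
Midpoints: Q̄_A = 873.5, P̄_B = 6.17.
ε = (ΔQ_A/Q̄_A)/(ΔP_B/P̄_B) = (221/873.5)/(2.54/6.17) ≈ 0.61.

0.61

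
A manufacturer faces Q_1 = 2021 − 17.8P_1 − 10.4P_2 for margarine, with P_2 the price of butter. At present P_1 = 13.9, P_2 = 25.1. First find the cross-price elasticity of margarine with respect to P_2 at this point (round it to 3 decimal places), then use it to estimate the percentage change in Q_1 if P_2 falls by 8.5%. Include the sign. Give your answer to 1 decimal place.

At P_1 = 13.9, P_2 = 25.1: Q_1 = 1512.54.
∂Q_1/∂P_2 = -10.4.
ε = (∂Q_1/∂P_2)(P_2/Q_1) = -10.4000 × 25.1/1512.54 ≈ -0.173.
%ΔQ_1 ≈ ε × %ΔP_2 = -0.173 × (-8.5%) = 1.5%.

1.5%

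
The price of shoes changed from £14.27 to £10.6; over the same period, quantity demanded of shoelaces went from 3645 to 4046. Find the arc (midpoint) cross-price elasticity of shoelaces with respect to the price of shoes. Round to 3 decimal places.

ΔQ_A = 4046 − 3645 = 401; ΔP_B = 10.6 − 14.27 = -3.67.
Midpoints: Q̄_A = 3845.5, P̄_B = 12.43.
ε = (ΔQ_A/Q̄_A)/(ΔP_B/P̄_B) = (401/3845.5)/(-3.67/12.43) ≈ -0.353.

-0.353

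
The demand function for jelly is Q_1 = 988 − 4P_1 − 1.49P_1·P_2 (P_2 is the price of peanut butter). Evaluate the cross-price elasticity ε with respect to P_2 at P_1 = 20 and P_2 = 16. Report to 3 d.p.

-1.106

At P_1 = 20 and P_2 = 16: Q_1 = 431.2.
∂Q_1/∂P_2 = -1.49P_1 = -1.49(20) = -29.8000.
ε = (∂Q_1/∂P_2)(P_2/Q_1) = -29.8000 × (16/431.2) ≈ -1.106.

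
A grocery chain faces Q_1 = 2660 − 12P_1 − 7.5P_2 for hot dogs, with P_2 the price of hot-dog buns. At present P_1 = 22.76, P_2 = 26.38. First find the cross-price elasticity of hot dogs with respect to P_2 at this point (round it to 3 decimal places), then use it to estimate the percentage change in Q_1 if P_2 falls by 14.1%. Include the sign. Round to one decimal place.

1.3%

At P_1 = 22.76, P_2 = 26.38: Q_1 = 2189.03.
∂Q_1/∂P_2 = -7.5.
ε = (∂Q_1/∂P_2)(P_2/Q_1) = -7.5000 × 26.38/2189.03 ≈ -0.090.
%ΔQ_1 ≈ ε × %ΔP_2 = -0.090 × (-14.1%) = 1.3%.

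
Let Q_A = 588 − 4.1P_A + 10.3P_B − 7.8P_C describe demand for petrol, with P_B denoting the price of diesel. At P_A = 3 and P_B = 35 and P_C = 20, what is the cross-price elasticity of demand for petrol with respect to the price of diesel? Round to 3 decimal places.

At P_A = 3 and P_B = 35 and P_C = 20: Q_A = 780.2.
∂Q_A/∂P_B = 10.3.
ε = (∂Q_A/∂P_B)(P_B/Q_A) = 10.3 × (35/780.2) ≈ 0.462.

0.462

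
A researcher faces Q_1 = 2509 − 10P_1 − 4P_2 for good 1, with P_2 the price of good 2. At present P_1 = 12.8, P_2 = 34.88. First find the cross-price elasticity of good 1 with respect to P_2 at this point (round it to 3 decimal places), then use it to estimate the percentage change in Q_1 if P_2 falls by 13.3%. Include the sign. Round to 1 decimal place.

0.8%

At P_1 = 12.8, P_2 = 34.88: Q_1 = 2241.48.
∂Q_1/∂P_2 = -4.
ε = (∂Q_1/∂P_2)(P_2/Q_1) = -4.0000 × 34.88/2241.48 ≈ -0.062.
%ΔQ_1 ≈ ε × %ΔP_2 = -0.062 × (-13.3%) = 0.8%.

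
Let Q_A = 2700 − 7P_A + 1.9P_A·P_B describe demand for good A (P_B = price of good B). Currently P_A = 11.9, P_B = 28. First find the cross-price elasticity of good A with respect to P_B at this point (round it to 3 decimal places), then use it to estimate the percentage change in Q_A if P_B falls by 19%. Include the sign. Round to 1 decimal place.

At P_A = 11.9, P_B = 28: Q_A = 3249.78.
∂Q_A/∂P_B = 1.9P_A = 22.6100.
ε = (∂Q_A/∂P_B)(P_B/Q_A) = 22.6100 × 28/3249.78 ≈ 0.195.
%ΔQ_A ≈ ε × %ΔP_B = 0.195 × (-19%) = -3.7%.

-3.7%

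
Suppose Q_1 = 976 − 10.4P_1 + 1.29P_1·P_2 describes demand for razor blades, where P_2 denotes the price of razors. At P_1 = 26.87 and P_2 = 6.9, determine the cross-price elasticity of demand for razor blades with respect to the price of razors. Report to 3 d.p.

At P_1 = 26.87 and P_2 = 6.9: Q_1 = 935.722.
∂Q_1/∂P_2 = 1.29P_1 = 1.29(26.87) = 34.6623.
ε = (∂Q_1/∂P_2)(P_2/Q_1) = 34.6623 × (6.9/935.722) ≈ 0.256.

0.256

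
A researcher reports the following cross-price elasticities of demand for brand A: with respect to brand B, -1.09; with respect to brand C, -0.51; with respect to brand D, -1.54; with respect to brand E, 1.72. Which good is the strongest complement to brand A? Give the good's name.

brand D

Complements have ε < 0. The most negative value is -1.54 (brand D).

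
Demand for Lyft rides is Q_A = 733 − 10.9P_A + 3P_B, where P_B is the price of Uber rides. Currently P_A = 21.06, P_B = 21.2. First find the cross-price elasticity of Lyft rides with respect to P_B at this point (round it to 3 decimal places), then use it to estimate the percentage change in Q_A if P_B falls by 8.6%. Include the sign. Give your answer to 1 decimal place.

-1.0%

At P_A = 21.06, P_B = 21.2: Q_A = 567.046.
∂Q_A/∂P_B = 3.
ε = (∂Q_A/∂P_B)(P_B/Q_A) = 3.0000 × 21.2/567.046 ≈ 0.112.
%ΔQ_A ≈ ε × %ΔP_B = 0.112 × (-8.6%) = -1.0%.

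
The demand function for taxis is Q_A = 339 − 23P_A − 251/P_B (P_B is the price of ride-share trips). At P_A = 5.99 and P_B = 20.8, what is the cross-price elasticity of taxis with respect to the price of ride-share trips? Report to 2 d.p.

0.06

At P_A = 5.99 and P_B = 20.8: Q_A = 189.163.
∂Q_A/∂P_B = 251/P_B² = 0.5802.
ε = (∂Q_A/∂P_B)(P_B/Q_A) = 0.5802 × (20.8/189.163) ≈ 0.06.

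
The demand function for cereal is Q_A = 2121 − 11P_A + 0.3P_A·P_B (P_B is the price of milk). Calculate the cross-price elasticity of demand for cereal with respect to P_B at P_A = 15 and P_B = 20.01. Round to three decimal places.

At P_A = 15 and P_B = 20.01: Q_A = 2046.045.
∂Q_A/∂P_B = 0.3P_A = 0.3(15) = 4.5000.
ε = (∂Q_A/∂P_B)(P_B/Q_A) = 4.5000 × (20.01/2046.045) ≈ 0.044.

0.044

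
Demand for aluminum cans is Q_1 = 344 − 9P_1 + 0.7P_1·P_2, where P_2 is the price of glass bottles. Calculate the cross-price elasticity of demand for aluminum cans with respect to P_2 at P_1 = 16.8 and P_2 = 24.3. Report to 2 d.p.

0.60

At P_1 = 16.8 and P_2 = 24.3: Q_1 = 478.568.
∂Q_1/∂P_2 = 0.7P_1 = 0.7(16.8) = 11.7600.
ε = (∂Q_1/∂P_2)(P_2/Q_1) = 11.7600 × (24.3/478.568) ≈ 0.60.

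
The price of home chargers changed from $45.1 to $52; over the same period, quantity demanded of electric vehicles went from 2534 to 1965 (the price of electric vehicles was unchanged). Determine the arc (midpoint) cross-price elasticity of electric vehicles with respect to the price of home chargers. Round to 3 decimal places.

ΔQ_A = 1965 − 2534 = -569; ΔP_B = 52 − 45.1 = 6.9.
Midpoints: Q̄_A = 2249.5, P̄_B = 48.55.
ε = (ΔQ_A/Q̄_A)/(ΔP_B/P̄_B) = (-569/2249.5)/(6.9/48.55) ≈ -1.780.
ε < 0: electric vehicles and home chargers are complements.

-1.780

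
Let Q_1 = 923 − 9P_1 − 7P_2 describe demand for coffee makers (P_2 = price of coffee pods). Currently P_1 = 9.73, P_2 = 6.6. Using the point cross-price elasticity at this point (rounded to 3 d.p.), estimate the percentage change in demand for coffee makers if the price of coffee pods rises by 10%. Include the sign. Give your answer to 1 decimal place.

At P_1 = 9.73, P_2 = 6.6: Q_1 = 789.23.
∂Q_1/∂P_2 = -7.
ε = (∂Q_1/∂P_2)(P_2/Q_1) = -7.0000 × 6.6/789.23 ≈ -0.059.
%ΔQ_1 ≈ ε × %ΔP_2 = -0.059 × (10%) = -0.6%.

-0.6%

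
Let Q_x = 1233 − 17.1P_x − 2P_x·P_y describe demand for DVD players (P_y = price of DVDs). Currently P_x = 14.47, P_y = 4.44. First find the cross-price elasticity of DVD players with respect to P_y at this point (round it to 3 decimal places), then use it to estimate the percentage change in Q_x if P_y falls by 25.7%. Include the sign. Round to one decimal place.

At P_x = 14.47, P_y = 4.44: Q_x = 857.069.
∂Q_x/∂P_y = -2P_x = -28.9400.
ε = (∂Q_x/∂P_y)(P_y/Q_x) = -28.9400 × 4.44/857.069 ≈ -0.150.
%ΔQ_x ≈ ε × %ΔP_y = -0.150 × (-25.7%) = 3.9%.

3.9%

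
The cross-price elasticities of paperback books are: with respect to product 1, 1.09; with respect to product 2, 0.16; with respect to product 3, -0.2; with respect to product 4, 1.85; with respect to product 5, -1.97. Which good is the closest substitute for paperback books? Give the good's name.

product 4

Substitutes have ε > 0. Among the positive values, 1.85 (product 4) is largest.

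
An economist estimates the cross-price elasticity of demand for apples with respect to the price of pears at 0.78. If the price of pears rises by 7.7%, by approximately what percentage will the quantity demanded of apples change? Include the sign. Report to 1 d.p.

6.0%

%ΔQ ≈ ε × %ΔP of pears = 0.78 × (7.7%) = 6.0%.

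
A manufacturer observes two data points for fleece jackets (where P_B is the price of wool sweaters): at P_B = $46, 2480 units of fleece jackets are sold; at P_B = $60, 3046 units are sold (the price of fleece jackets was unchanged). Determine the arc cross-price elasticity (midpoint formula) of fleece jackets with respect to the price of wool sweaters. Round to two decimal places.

0.78

ΔQ_A = 3046 − 2480 = 566; ΔP_B = 60 − 46 = 14.
Midpoints: Q̄_A = 2763.0, P̄_B = 53.00.
ε = (ΔQ_A/Q̄_A)/(ΔP_B/P̄_B) = (566/2763.0)/(14/53.00) ≈ 0.78.
ε > 0: fleece jackets and wool sweaters are substitutes.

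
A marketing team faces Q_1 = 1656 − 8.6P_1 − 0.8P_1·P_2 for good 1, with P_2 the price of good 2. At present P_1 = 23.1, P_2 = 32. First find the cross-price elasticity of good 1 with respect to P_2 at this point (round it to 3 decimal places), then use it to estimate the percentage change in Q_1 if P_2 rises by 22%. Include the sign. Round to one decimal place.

At P_1 = 23.1, P_2 = 32: Q_1 = 865.98.
∂Q_1/∂P_2 = -0.8P_1 = -18.4800.
ε = (∂Q_1/∂P_2)(P_2/Q_1) = -18.4800 × 32/865.98 ≈ -0.683.
%ΔQ_1 ≈ ε × %ΔP_2 = -0.683 × (22%) = -15.0%.

-15.0%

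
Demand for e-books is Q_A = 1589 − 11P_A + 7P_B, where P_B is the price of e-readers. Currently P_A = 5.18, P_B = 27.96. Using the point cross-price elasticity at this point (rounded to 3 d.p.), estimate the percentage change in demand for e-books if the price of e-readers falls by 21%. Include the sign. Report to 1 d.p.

At P_A = 5.18, P_B = 27.96: Q_A = 1727.74.
∂Q_A/∂P_B = 7.
ε = (∂Q_A/∂P_B)(P_B/Q_A) = 7.0000 × 27.96/1727.74 ≈ 0.113.
%ΔQ_A ≈ ε × %ΔP_B = 0.113 × (-21%) = -2.4%.

-2.4%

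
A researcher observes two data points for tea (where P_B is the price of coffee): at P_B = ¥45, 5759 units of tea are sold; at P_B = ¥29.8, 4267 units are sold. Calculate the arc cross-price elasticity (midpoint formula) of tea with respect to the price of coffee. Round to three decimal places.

ΔQ_A = 4267 − 5759 = -1492; ΔP_B = 29.8 − 45 = -15.2.
Midpoints: Q̄_A = 5013.0, P̄_B = 37.40.
ε = (ΔQ_A/Q̄_A)/(ΔP_B/P̄_B) = (-1492/5013.0)/(-15.2/37.40) ≈ 0.732.
ε > 0: tea and coffee are substitutes.

0.732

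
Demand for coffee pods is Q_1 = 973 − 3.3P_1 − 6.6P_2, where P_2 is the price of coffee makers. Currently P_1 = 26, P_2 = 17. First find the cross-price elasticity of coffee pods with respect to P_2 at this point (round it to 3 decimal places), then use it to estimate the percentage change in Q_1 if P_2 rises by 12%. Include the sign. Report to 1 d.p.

-1.7%

At P_1 = 26, P_2 = 17: Q_1 = 775.
∂Q_1/∂P_2 = -6.6.
ε = (∂Q_1/∂P_2)(P_2/Q_1) = -6.6000 × 17/775 ≈ -0.145.
%ΔQ_1 ≈ ε × %ΔP_2 = -0.145 × (12%) = -1.7%.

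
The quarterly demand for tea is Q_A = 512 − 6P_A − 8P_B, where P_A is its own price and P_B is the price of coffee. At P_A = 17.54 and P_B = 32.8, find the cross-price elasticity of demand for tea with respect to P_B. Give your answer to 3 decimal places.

-1.818

At P_A = 17.54 and P_B = 32.8: Q_A = 144.36.
∂Q_A/∂P_B = -8.
ε = (∂Q_A/∂P_B)(P_B/Q_A) = -8 × (32.8/144.36) ≈ -1.818.
Since ε < 0, tea and coffee are complements.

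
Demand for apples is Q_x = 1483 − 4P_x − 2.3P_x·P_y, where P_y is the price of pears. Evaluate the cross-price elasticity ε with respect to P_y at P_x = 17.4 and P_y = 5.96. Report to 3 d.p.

-0.203

At P_x = 17.4 and P_y = 5.96: Q_x = 1174.881.
∂Q_x/∂P_y = -2.3P_x = -2.3(17.4) = -40.0200.
ε = (∂Q_x/∂P_y)(P_y/Q_x) = -40.0200 × (5.96/1174.881) ≈ -0.203.
ε < 0: complements.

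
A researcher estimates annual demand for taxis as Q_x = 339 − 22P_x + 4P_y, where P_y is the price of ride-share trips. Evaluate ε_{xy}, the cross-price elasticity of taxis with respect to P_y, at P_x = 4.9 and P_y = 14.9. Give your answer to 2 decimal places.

0.20

At P_x = 4.9 and P_y = 14.9: Q_x = 290.8.
∂Q_x/∂P_y = 4.
ε = (∂Q_x/∂P_y)(P_y/Q_x) = 4 × (14.9/290.8) ≈ 0.20.
Since ε > 0, taxis and ride-share trips are substitutes.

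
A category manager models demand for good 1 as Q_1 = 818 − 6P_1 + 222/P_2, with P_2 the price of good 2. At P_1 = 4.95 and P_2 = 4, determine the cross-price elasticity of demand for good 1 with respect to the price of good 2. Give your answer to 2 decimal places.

At P_1 = 4.95 and P_2 = 4: Q_1 = 843.8.
∂Q_1/∂P_2 = −222/P_2² = -13.8750.
ε = (∂Q_1/∂P_2)(P_2/Q_1) = -13.8750 × (4/843.8) ≈ -0.07.

-0.07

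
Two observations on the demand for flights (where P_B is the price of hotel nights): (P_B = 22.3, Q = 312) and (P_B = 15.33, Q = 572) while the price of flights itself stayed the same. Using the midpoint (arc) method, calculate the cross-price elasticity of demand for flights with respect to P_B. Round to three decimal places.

-1.588

ΔQ_A = 572 − 312 = 260; ΔP_B = 15.33 − 22.3 = -6.97.
Midpoints: Q̄_A = 442.0, P̄_B = 18.82.
ε = (ΔQ_A/Q̄_A)/(ΔP_B/P̄_B) = (260/442.0)/(-6.97/18.82) ≈ -1.588.
ε < 0: flights and hotel nights are complements.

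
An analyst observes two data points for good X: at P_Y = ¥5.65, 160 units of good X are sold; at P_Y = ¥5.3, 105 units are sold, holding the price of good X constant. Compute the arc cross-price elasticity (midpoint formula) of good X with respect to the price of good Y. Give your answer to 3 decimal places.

ΔQ_X = 105 − 160 = -55; ΔP_Y = 5.3 − 5.65 = -0.35.
Midpoints: Q̄_X = 132.5, P̄_Y = 5.47.
ε = (ΔQ_X/Q̄_X)/(ΔP_Y/P̄_Y) = (-55/132.5)/(-0.35/5.47) ≈ 6.493.

6.493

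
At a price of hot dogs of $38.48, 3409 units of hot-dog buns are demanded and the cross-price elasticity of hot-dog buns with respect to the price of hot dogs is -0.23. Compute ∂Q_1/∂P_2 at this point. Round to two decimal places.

ε = (∂Q_1/∂P_2)·(P_2/Q_1) ⇒ ∂Q_1/∂P_2 = ε·Q_1/P_2 = -0.23 × 3409/38.48 ≈ -20.38.

-20.38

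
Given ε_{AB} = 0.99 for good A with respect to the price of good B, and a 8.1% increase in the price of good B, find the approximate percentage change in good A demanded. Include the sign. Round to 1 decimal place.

%ΔQ ≈ ε × %ΔP of good B = 0.99 × (8.1%) = 8.0%.
Demand for good A rises by about 8.0%.

8.0%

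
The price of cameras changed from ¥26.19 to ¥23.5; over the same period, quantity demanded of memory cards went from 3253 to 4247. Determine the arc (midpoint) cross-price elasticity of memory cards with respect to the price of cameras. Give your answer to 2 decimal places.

-2.45

ΔQ_A = 4247 − 3253 = 994; ΔP_B = 23.5 − 26.19 = -2.69.
Midpoints: Q̄_A = 3750.0, P̄_B = 24.84.
ε = (ΔQ_A/Q̄_A)/(ΔP_B/P̄_B) = (994/3750.0)/(-2.69/24.84) ≈ -2.45.
ε < 0: memory cards and cameras are complements.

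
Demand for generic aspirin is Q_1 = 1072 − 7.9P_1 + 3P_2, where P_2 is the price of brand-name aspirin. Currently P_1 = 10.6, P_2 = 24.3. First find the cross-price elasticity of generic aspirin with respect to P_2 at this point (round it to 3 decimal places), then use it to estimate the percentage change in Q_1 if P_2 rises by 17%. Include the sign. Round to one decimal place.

At P_1 = 10.6, P_2 = 24.3: Q_1 = 1061.16.
∂Q_1/∂P_2 = 3.
ε = (∂Q_1/∂P_2)(P_2/Q_1) = 3.0000 × 24.3/1061.16 ≈ 0.069.
%ΔQ_1 ≈ ε × %ΔP_2 = 0.069 × (17%) = 1.2%.

1.2%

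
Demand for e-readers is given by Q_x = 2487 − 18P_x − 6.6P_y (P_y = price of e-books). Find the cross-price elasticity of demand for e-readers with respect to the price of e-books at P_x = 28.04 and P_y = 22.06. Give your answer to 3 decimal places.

-0.079

At P_x = 28.04 and P_y = 22.06: Q_x = 1836.684.
∂Q_x/∂P_y = -6.6.
ε = (∂Q_x/∂P_y)(P_y/Q_x) = -6.6 × (22.06/1836.684) ≈ -0.079.
Since ε < 0, e-readers and e-books are complements.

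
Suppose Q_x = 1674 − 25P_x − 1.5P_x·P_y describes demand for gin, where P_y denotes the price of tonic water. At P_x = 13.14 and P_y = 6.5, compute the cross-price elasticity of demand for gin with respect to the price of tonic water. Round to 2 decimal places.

At P_x = 13.14 and P_y = 6.5: Q_x = 1217.385.
∂Q_x/∂P_y = -1.5P_x = -1.5(13.14) = -19.7100.
ε = (∂Q_x/∂P_y)(P_y/Q_x) = -19.7100 × (6.5/1217.385) ≈ -0.11.
ε < 0: complements.

-0.11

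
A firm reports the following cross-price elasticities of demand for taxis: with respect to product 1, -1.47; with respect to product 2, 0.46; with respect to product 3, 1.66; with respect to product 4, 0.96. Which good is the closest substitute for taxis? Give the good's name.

Substitutes have ε > 0. Among the positive values, 1.66 (product 3) is largest.

product 3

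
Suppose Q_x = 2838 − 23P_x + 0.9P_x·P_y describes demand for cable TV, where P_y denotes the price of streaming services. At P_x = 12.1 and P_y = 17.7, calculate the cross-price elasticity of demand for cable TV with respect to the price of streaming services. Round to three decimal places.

0.070

At P_x = 12.1 and P_y = 17.7: Q_x = 2752.453.
∂Q_x/∂P_y = 0.9P_x = 0.9(12.1) = 10.8900.
ε = (∂Q_x/∂P_y)(P_y/Q_x) = 10.8900 × (17.7/2752.453) ≈ 0.070.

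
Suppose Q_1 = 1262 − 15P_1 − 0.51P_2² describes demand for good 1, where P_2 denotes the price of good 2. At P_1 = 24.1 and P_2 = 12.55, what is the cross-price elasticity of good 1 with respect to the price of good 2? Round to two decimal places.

-0.20

At P_1 = 24.1 and P_2 = 12.55: Q_1 = 820.174.
∂Q_1/∂P_2 = -1.02P_2 = -1.02(12.55) = -12.8010.
ε = (∂Q_1/∂P_2)(P_2/Q_1) = -12.8010 × (12.55/820.174) ≈ -0.20.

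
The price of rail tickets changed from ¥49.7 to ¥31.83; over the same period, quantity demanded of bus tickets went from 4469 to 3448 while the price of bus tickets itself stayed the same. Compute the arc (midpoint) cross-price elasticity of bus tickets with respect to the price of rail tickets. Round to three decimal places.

0.588

ΔQ_A = 3448 − 4469 = -1021; ΔP_B = 31.83 − 49.7 = -17.87.
Midpoints: Q̄_A = 3958.5, P̄_B = 40.77.
ε = (ΔQ_A/Q̄_A)/(ΔP_B/P̄_B) = (-1021/3958.5)/(-17.87/40.77) ≈ 0.588.
ε > 0: bus tickets and rail tickets are substitutes.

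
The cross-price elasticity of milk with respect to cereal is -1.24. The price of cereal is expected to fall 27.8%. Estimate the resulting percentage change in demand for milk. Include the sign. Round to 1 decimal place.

34.5%

%ΔQ ≈ ε × %ΔP of cereal = -1.24 × (-27.8%) = 34.5%.
Demand for milk rises by about 34.5%.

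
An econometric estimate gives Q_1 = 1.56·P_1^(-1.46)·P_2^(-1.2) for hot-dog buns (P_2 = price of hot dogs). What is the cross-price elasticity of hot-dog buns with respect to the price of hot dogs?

In a log-linear (constant-elasticity) demand function, the coefficient on the exponent of P_2 is the cross-price elasticity.
ε = -1.20. Negative, so hot-dog buns and hot dogs are complements.

-1.20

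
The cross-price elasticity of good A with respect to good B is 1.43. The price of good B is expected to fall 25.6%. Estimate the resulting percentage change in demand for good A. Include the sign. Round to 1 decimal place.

%ΔQ ≈ ε × %ΔP of good B = 1.43 × (-25.6%) = -36.6%.

-36.6%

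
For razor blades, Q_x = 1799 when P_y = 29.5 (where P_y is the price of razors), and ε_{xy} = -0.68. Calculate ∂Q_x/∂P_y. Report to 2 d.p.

ε = (∂Q_x/∂P_y)·(P_y/Q_x) ⇒ ∂Q_x/∂P_y = ε·Q_x/P_y = -0.68 × 1799/29.5 ≈ -41.47.

-41.47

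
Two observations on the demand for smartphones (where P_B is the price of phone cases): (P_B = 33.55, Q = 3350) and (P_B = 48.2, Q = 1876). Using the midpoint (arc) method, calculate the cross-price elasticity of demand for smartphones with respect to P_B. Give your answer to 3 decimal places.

-1.574

ΔQ_A = 1876 − 3350 = -1474; ΔP_B = 48.2 − 33.55 = 14.65.
Midpoints: Q̄_A = 2613.0, P̄_B = 40.88.
ε = (ΔQ_A/Q̄_A)/(ΔP_B/P̄_B) = (-1474/2613.0)/(14.65/40.88) ≈ -1.574.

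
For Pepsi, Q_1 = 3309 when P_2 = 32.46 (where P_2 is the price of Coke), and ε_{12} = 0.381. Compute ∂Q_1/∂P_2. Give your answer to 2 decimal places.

ε = (∂Q_1/∂P_2)·(P_2/Q_1) ⇒ ∂Q_1/∂P_2 = ε·Q_1/P_2 = 0.381 × 3309/32.46 ≈ 38.84.

38.84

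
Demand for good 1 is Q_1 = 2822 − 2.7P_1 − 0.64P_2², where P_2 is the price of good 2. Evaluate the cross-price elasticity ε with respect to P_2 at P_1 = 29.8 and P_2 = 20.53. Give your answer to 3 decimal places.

At P_1 = 29.8 and P_2 = 20.53: Q_1 = 2471.792.
∂Q_1/∂P_2 = -1.28P_2 = -1.28(20.53) = -26.2784.
ε = (∂Q_1/∂P_2)(P_2/Q_1) = -26.2784 × (20.53/2471.792) ≈ -0.218.

-0.218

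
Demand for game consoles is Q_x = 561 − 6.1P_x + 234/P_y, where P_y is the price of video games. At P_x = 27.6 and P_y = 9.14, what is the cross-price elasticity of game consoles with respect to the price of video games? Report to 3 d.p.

-0.061

At P_x = 27.6 and P_y = 9.14: Q_x = 418.242.
∂Q_x/∂P_y = −234/P_y² = -2.8011.
ε = (∂Q_x/∂P_y)(P_y/Q_x) = -2.8011 × (9.14/418.242) ≈ -0.061.
ε < 0: complements.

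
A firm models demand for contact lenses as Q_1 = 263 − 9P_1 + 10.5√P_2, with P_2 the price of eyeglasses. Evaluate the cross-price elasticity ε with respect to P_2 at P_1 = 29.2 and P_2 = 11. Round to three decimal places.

0.497

At P_1 = 29.2 and P_2 = 11: Q_1 = 35.025.
∂Q_1/∂P_2 = 10.5/(2√P_2) = 10.5/(2√11) = 1.5829.
ε = (∂Q_1/∂P_2)(P_2/Q_1) = 1.5829 × (11/35.025) ≈ 0.497.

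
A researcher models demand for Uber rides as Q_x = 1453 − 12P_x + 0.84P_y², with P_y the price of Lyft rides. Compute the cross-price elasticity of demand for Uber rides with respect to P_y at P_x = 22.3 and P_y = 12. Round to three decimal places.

0.185

At P_x = 22.3 and P_y = 12: Q_x = 1306.36.
∂Q_x/∂P_y = 1.68P_y = 1.68(12) = 20.1600.
ε = (∂Q_x/∂P_y)(P_y/Q_x) = 20.1600 × (12/1306.36) ≈ 0.185.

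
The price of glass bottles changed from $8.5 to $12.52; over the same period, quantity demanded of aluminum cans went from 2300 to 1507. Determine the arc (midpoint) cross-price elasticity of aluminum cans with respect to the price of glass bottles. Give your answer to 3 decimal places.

-1.089

ΔQ_A = 1507 − 2300 = -793; ΔP_B = 12.52 − 8.5 = 4.02.
Midpoints: Q̄_A = 1903.5, P̄_B = 10.51.
ε = (ΔQ_A/Q̄_A)/(ΔP_B/P̄_B) = (-793/1903.5)/(4.02/10.51) ≈ -1.089.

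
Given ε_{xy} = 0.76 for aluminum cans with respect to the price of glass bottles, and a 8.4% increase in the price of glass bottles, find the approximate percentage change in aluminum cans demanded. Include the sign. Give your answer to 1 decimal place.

6.4%

%ΔQ ≈ ε × %ΔP of glass bottles = 0.76 × (8.4%) = 6.4%.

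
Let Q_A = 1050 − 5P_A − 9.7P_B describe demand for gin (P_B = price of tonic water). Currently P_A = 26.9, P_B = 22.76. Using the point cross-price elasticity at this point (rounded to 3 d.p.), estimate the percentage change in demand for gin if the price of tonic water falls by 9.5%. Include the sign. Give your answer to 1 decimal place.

At P_A = 26.9, P_B = 22.76: Q_A = 694.728.
∂Q_A/∂P_B = -9.7.
ε = (∂Q_A/∂P_B)(P_B/Q_A) = -9.7000 × 22.76/694.728 ≈ -0.318.
%ΔQ_A ≈ ε × %ΔP_B = -0.318 × (-9.5%) = 3.0%.

3.0%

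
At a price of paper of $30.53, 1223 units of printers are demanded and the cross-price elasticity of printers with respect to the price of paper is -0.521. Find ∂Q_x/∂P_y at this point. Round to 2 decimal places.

ε = (∂Q_x/∂P_y)·(P_y/Q_x) ⇒ ∂Q_x/∂P_y = ε·Q_x/P_y = -0.521 × 1223/30.53 ≈ -20.87.

-20.87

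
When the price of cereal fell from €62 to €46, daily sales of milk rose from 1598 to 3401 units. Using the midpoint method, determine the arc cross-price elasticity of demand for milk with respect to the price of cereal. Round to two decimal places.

-2.43

ΔQ_A = 3401 − 1598 = 1803; ΔP_B = 46 − 62 = -16.
Midpoints: Q̄_A = 2499.5, P̄_B = 54.00.
ε = (ΔQ_A/Q̄_A)/(ΔP_B/P̄_B) = (1803/2499.5)/(-16/54.00) ≈ -2.43.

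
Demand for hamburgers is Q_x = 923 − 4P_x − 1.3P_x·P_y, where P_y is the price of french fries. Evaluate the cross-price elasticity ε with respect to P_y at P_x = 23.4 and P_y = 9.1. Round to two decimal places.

-0.50

At P_x = 23.4 and P_y = 9.1: Q_x = 552.578.
∂Q_x/∂P_y = -1.3P_x = -1.3(23.4) = -30.4200.
ε = (∂Q_x/∂P_y)(P_y/Q_x) = -30.4200 × (9.1/552.578) ≈ -0.50.
ε < 0: complements.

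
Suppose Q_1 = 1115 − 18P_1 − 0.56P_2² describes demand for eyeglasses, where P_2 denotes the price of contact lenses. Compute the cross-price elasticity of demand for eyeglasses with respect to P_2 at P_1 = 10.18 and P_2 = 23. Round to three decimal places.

-0.932

At P_1 = 10.18 and P_2 = 23: Q_1 = 635.52.
∂Q_1/∂P_2 = -1.12P_2 = -1.12(23) = -25.7600.
ε = (∂Q_1/∂P_2)(P_2/Q_1) = -25.7600 × (23/635.52) ≈ -0.932.
ε < 0: complements.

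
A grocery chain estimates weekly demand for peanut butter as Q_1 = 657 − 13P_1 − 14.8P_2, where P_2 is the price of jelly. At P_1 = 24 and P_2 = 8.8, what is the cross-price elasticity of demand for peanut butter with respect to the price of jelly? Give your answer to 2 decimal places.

-0.61

At P_1 = 24 and P_2 = 8.8: Q_1 = 214.76.
∂Q_1/∂P_2 = -14.8.
ε = (∂Q_1/∂P_2)(P_2/Q_1) = -14.8 × (8.8/214.76) ≈ -0.61.
Since ε < 0, peanut butter and jelly are complements.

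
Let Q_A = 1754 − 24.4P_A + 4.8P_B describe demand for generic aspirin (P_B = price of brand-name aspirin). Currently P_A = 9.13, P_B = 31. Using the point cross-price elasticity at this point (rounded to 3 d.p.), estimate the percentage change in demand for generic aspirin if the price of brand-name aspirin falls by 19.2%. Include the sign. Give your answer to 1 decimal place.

At P_A = 9.13, P_B = 31: Q_A = 1680.028.
∂Q_A/∂P_B = 4.8.
ε = (∂Q_A/∂P_B)(P_B/Q_A) = 4.8000 × 31/1680.028 ≈ 0.089.
%ΔQ_A ≈ ε × %ΔP_B = 0.089 × (-19.2%) = -1.7%.

-1.7%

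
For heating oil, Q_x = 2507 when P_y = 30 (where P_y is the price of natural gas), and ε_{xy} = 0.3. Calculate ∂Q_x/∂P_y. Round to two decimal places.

25.07

ε = (∂Q_x/∂P_y)·(P_y/Q_x) ⇒ ∂Q_x/∂P_y = ε·Q_x/P_y = 0.3 × 2507/30 ≈ 25.07.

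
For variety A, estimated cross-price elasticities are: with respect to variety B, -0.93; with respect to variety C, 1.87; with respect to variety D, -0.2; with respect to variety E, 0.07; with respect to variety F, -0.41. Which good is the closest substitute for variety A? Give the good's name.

Substitutes have ε > 0. Among the positive values, 1.87 (variety C) is largest.

variety C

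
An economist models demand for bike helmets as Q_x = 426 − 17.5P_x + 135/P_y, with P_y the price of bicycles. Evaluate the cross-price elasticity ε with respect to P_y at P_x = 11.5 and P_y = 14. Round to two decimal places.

At P_x = 11.5 and P_y = 14: Q_x = 234.393.
∂Q_x/∂P_y = −135/P_y² = -0.6888.
ε = (∂Q_x/∂P_y)(P_y/Q_x) = -0.6888 × (14/234.393) ≈ -0.04.
ε < 0: complements.

-0.04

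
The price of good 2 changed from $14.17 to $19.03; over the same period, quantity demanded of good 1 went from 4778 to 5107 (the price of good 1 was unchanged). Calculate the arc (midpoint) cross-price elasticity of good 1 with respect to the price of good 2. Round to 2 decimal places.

ΔQ_1 = 5107 − 4778 = 329; ΔP_2 = 19.03 − 14.17 = 4.86.
Midpoints: Q̄_1 = 4942.5, P̄_2 = 16.60.
ε = (ΔQ_1/Q̄_1)/(ΔP_2/P̄_2) = (329/4942.5)/(4.86/16.60) ≈ 0.23.
ε > 0: good 1 and good 2 are substitutes.

0.23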